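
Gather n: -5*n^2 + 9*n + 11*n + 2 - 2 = -5*n^2 + 20*n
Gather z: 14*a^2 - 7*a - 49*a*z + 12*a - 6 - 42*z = 14*a^2 + 5*a + z*(-49*a - 42) - 6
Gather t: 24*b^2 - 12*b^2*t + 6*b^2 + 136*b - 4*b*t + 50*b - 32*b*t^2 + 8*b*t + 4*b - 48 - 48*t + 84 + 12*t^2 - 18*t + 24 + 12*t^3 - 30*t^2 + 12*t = 30*b^2 + 190*b + 12*t^3 + t^2*(-32*b - 18) + t*(-12*b^2 + 4*b - 54) + 60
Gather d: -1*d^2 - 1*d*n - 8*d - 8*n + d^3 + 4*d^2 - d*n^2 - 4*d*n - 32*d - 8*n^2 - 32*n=d^3 + 3*d^2 + d*(-n^2 - 5*n - 40) - 8*n^2 - 40*n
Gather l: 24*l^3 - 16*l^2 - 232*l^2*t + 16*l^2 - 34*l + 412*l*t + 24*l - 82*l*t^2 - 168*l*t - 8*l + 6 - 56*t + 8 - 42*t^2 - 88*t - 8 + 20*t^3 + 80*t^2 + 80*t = 24*l^3 - 232*l^2*t + l*(-82*t^2 + 244*t - 18) + 20*t^3 + 38*t^2 - 64*t + 6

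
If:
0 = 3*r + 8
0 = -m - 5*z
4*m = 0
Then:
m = 0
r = -8/3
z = 0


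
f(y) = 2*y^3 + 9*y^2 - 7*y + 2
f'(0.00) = -7.00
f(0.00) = 2.00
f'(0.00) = -7.00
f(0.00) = 2.00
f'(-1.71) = -20.24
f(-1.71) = 30.29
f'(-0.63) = -15.96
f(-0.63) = 9.48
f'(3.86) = 151.88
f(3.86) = 224.10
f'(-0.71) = -16.76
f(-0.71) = 10.79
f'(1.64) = 38.66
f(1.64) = 23.55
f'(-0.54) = -14.97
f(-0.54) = 8.09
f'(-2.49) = -14.62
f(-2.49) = 44.35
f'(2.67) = 83.83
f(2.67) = 85.54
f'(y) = 6*y^2 + 18*y - 7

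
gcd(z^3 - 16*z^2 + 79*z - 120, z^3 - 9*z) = z - 3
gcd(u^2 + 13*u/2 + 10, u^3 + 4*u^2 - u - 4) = u + 4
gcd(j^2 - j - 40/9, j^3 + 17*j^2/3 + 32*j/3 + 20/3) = j + 5/3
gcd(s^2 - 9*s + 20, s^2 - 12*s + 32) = s - 4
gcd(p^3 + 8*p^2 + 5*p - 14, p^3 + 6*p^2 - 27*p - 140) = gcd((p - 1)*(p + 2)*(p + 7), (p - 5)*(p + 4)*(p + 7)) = p + 7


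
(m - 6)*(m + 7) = m^2 + m - 42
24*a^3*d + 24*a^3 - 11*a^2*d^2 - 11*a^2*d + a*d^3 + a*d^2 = (-8*a + d)*(-3*a + d)*(a*d + a)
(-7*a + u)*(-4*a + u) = 28*a^2 - 11*a*u + u^2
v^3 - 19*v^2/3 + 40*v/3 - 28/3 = (v - 7/3)*(v - 2)^2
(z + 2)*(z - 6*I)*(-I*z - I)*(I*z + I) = z^4 + 4*z^3 - 6*I*z^3 + 5*z^2 - 24*I*z^2 + 2*z - 30*I*z - 12*I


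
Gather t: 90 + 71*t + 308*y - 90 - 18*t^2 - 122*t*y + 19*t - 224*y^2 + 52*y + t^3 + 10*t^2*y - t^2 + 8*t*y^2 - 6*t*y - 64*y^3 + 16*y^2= t^3 + t^2*(10*y - 19) + t*(8*y^2 - 128*y + 90) - 64*y^3 - 208*y^2 + 360*y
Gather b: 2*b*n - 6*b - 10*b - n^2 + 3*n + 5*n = b*(2*n - 16) - n^2 + 8*n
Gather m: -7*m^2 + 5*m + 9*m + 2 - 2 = -7*m^2 + 14*m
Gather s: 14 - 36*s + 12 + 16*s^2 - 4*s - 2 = 16*s^2 - 40*s + 24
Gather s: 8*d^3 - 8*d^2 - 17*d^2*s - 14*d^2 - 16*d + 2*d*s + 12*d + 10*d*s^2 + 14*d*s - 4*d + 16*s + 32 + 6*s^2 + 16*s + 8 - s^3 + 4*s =8*d^3 - 22*d^2 - 8*d - s^3 + s^2*(10*d + 6) + s*(-17*d^2 + 16*d + 36) + 40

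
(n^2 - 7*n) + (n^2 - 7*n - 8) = 2*n^2 - 14*n - 8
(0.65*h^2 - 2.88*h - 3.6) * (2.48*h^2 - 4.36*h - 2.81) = 1.612*h^4 - 9.9764*h^3 + 1.8023*h^2 + 23.7888*h + 10.116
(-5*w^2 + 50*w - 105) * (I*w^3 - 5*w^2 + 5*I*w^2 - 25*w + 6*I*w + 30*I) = -5*I*w^5 + 25*w^4 + 25*I*w^4 - 125*w^3 + 115*I*w^3 - 725*w^2 - 375*I*w^2 + 2625*w + 870*I*w - 3150*I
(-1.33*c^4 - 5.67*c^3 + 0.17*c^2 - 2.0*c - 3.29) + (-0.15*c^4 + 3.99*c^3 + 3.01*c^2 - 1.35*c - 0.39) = -1.48*c^4 - 1.68*c^3 + 3.18*c^2 - 3.35*c - 3.68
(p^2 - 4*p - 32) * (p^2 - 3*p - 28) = p^4 - 7*p^3 - 48*p^2 + 208*p + 896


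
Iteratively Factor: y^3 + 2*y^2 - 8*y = (y - 2)*(y^2 + 4*y) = (y - 2)*(y + 4)*(y)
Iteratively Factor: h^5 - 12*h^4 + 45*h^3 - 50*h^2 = (h - 5)*(h^4 - 7*h^3 + 10*h^2) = h*(h - 5)*(h^3 - 7*h^2 + 10*h) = h^2*(h - 5)*(h^2 - 7*h + 10) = h^2*(h - 5)^2*(h - 2)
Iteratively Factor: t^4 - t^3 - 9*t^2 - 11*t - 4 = (t + 1)*(t^3 - 2*t^2 - 7*t - 4) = (t - 4)*(t + 1)*(t^2 + 2*t + 1) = (t - 4)*(t + 1)^2*(t + 1)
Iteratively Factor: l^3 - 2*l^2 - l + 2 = (l - 2)*(l^2 - 1) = (l - 2)*(l - 1)*(l + 1)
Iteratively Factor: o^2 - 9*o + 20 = (o - 4)*(o - 5)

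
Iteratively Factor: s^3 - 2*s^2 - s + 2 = (s - 2)*(s^2 - 1) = (s - 2)*(s - 1)*(s + 1)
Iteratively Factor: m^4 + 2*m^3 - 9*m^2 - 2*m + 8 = (m - 1)*(m^3 + 3*m^2 - 6*m - 8) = (m - 1)*(m + 1)*(m^2 + 2*m - 8) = (m - 1)*(m + 1)*(m + 4)*(m - 2)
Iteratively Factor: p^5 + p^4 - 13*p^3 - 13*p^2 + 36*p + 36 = (p + 2)*(p^4 - p^3 - 11*p^2 + 9*p + 18) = (p - 2)*(p + 2)*(p^3 + p^2 - 9*p - 9) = (p - 2)*(p + 1)*(p + 2)*(p^2 - 9) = (p - 3)*(p - 2)*(p + 1)*(p + 2)*(p + 3)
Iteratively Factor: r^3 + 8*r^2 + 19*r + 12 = (r + 1)*(r^2 + 7*r + 12) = (r + 1)*(r + 4)*(r + 3)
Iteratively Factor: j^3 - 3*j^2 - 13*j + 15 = (j - 5)*(j^2 + 2*j - 3) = (j - 5)*(j + 3)*(j - 1)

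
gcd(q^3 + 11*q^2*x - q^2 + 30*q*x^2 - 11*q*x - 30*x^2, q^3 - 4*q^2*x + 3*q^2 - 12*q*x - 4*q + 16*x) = q - 1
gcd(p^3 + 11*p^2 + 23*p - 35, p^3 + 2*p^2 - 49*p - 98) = p + 7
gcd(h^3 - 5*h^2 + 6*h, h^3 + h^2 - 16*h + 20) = h - 2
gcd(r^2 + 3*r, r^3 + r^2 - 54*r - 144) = r + 3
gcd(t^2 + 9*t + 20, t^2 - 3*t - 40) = t + 5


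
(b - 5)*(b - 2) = b^2 - 7*b + 10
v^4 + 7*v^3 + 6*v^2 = v^2*(v + 1)*(v + 6)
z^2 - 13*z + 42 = (z - 7)*(z - 6)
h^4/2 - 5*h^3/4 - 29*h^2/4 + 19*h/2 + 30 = (h/2 + 1)*(h - 4)*(h - 3)*(h + 5/2)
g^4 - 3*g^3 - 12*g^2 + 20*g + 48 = (g - 4)*(g - 3)*(g + 2)^2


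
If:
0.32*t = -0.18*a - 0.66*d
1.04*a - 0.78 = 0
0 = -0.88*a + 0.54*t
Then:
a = 0.75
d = -0.80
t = 1.22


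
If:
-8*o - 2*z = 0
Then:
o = -z/4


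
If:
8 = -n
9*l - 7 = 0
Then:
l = 7/9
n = -8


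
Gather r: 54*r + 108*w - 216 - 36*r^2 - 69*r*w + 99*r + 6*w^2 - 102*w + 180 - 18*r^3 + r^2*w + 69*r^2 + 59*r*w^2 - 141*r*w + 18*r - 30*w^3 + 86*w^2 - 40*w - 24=-18*r^3 + r^2*(w + 33) + r*(59*w^2 - 210*w + 171) - 30*w^3 + 92*w^2 - 34*w - 60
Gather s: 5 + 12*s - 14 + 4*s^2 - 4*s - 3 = 4*s^2 + 8*s - 12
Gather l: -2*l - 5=-2*l - 5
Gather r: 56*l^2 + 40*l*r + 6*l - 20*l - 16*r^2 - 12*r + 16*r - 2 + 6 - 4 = 56*l^2 - 14*l - 16*r^2 + r*(40*l + 4)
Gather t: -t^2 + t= -t^2 + t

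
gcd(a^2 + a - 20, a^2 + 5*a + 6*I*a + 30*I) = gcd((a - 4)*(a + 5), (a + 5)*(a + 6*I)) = a + 5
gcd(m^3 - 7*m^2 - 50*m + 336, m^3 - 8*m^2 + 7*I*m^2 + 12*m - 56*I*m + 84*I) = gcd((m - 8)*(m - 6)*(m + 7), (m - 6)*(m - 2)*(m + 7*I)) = m - 6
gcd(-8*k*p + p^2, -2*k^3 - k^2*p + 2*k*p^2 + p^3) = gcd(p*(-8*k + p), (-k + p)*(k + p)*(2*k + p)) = 1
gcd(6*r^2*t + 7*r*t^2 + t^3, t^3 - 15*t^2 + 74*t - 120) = 1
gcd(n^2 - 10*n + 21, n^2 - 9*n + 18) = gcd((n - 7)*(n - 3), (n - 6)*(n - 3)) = n - 3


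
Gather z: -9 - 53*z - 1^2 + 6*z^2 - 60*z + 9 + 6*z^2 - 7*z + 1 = 12*z^2 - 120*z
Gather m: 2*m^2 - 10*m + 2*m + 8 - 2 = 2*m^2 - 8*m + 6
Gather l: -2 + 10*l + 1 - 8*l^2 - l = -8*l^2 + 9*l - 1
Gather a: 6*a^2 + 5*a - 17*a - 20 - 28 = 6*a^2 - 12*a - 48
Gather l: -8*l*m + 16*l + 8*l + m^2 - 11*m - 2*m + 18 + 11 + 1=l*(24 - 8*m) + m^2 - 13*m + 30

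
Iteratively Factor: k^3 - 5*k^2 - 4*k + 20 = (k - 2)*(k^2 - 3*k - 10) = (k - 2)*(k + 2)*(k - 5)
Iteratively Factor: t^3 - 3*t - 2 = (t + 1)*(t^2 - t - 2) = (t + 1)^2*(t - 2)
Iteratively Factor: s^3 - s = (s)*(s^2 - 1) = s*(s + 1)*(s - 1)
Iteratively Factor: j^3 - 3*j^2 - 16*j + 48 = (j - 4)*(j^2 + j - 12) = (j - 4)*(j - 3)*(j + 4)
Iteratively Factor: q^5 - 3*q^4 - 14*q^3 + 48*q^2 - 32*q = (q)*(q^4 - 3*q^3 - 14*q^2 + 48*q - 32) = q*(q - 4)*(q^3 + q^2 - 10*q + 8) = q*(q - 4)*(q - 2)*(q^2 + 3*q - 4) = q*(q - 4)*(q - 2)*(q + 4)*(q - 1)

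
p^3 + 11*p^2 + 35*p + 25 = (p + 1)*(p + 5)^2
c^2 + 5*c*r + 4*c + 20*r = (c + 4)*(c + 5*r)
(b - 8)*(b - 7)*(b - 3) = b^3 - 18*b^2 + 101*b - 168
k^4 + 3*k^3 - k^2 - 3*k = k*(k - 1)*(k + 1)*(k + 3)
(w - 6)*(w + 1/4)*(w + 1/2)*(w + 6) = w^4 + 3*w^3/4 - 287*w^2/8 - 27*w - 9/2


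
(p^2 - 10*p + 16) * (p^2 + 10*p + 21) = p^4 - 63*p^2 - 50*p + 336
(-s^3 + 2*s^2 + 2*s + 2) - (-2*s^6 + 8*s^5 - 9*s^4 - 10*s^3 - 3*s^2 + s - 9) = 2*s^6 - 8*s^5 + 9*s^4 + 9*s^3 + 5*s^2 + s + 11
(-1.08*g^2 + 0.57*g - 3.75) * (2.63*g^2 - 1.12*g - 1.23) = -2.8404*g^4 + 2.7087*g^3 - 9.1725*g^2 + 3.4989*g + 4.6125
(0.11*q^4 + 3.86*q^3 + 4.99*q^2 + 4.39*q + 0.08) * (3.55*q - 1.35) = 0.3905*q^5 + 13.5545*q^4 + 12.5035*q^3 + 8.848*q^2 - 5.6425*q - 0.108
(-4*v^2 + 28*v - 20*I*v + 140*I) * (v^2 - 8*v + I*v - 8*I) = -4*v^4 + 60*v^3 - 24*I*v^3 - 204*v^2 + 360*I*v^2 - 300*v - 1344*I*v + 1120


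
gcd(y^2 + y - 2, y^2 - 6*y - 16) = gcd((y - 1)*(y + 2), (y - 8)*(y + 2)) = y + 2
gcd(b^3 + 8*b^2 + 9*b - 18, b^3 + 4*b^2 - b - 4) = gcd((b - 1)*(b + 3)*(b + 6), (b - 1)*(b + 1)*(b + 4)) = b - 1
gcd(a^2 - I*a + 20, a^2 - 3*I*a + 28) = a + 4*I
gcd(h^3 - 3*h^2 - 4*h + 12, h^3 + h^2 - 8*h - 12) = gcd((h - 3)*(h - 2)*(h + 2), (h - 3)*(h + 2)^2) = h^2 - h - 6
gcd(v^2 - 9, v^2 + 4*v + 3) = v + 3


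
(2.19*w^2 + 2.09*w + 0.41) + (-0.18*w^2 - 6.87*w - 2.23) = 2.01*w^2 - 4.78*w - 1.82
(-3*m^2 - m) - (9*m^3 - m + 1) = -9*m^3 - 3*m^2 - 1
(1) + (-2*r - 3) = -2*r - 2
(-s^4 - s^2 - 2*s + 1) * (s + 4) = -s^5 - 4*s^4 - s^3 - 6*s^2 - 7*s + 4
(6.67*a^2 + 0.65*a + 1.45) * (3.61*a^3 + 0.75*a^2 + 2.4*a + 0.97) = 24.0787*a^5 + 7.349*a^4 + 21.73*a^3 + 9.1174*a^2 + 4.1105*a + 1.4065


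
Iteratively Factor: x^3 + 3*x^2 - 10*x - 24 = (x + 4)*(x^2 - x - 6) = (x + 2)*(x + 4)*(x - 3)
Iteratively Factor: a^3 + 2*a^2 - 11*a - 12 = (a - 3)*(a^2 + 5*a + 4) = (a - 3)*(a + 1)*(a + 4)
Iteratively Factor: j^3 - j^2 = (j)*(j^2 - j) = j*(j - 1)*(j)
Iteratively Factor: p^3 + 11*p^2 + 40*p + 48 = (p + 4)*(p^2 + 7*p + 12) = (p + 3)*(p + 4)*(p + 4)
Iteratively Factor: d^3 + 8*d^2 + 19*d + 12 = (d + 4)*(d^2 + 4*d + 3) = (d + 3)*(d + 4)*(d + 1)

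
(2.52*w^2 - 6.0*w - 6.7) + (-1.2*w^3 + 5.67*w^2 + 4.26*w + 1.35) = -1.2*w^3 + 8.19*w^2 - 1.74*w - 5.35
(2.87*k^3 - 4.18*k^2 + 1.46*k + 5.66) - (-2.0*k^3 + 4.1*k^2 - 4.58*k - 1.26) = 4.87*k^3 - 8.28*k^2 + 6.04*k + 6.92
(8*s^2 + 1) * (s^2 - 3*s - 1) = 8*s^4 - 24*s^3 - 7*s^2 - 3*s - 1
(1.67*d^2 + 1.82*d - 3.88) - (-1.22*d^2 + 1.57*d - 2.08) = 2.89*d^2 + 0.25*d - 1.8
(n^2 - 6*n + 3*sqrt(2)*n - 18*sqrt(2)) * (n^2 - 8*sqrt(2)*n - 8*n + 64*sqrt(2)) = n^4 - 14*n^3 - 5*sqrt(2)*n^3 + 70*sqrt(2)*n^2 - 240*sqrt(2)*n + 672*n - 2304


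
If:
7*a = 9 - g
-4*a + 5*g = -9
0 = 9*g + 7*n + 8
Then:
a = 18/13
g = -9/13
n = -23/91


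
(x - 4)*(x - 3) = x^2 - 7*x + 12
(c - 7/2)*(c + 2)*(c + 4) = c^3 + 5*c^2/2 - 13*c - 28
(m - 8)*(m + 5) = m^2 - 3*m - 40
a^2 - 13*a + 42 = (a - 7)*(a - 6)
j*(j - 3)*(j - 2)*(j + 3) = j^4 - 2*j^3 - 9*j^2 + 18*j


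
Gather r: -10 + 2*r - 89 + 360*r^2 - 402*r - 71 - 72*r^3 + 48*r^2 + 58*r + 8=-72*r^3 + 408*r^2 - 342*r - 162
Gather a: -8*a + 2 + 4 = 6 - 8*a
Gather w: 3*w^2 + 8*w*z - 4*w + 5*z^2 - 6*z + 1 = 3*w^2 + w*(8*z - 4) + 5*z^2 - 6*z + 1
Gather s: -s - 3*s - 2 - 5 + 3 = -4*s - 4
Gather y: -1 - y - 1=-y - 2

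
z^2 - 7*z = z*(z - 7)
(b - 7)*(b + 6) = b^2 - b - 42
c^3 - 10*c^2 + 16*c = c*(c - 8)*(c - 2)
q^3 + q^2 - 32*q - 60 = (q - 6)*(q + 2)*(q + 5)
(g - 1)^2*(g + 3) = g^3 + g^2 - 5*g + 3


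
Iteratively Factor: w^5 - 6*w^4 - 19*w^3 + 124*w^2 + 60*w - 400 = (w + 4)*(w^4 - 10*w^3 + 21*w^2 + 40*w - 100) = (w - 5)*(w + 4)*(w^3 - 5*w^2 - 4*w + 20) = (w - 5)^2*(w + 4)*(w^2 - 4) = (w - 5)^2*(w - 2)*(w + 4)*(w + 2)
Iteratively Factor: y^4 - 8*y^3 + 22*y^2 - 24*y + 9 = (y - 3)*(y^3 - 5*y^2 + 7*y - 3) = (y - 3)*(y - 1)*(y^2 - 4*y + 3) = (y - 3)^2*(y - 1)*(y - 1)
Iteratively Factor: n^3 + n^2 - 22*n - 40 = (n + 4)*(n^2 - 3*n - 10) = (n - 5)*(n + 4)*(n + 2)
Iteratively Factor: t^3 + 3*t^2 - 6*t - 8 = (t + 1)*(t^2 + 2*t - 8) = (t + 1)*(t + 4)*(t - 2)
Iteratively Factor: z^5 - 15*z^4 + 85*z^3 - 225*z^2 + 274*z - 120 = (z - 5)*(z^4 - 10*z^3 + 35*z^2 - 50*z + 24) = (z - 5)*(z - 4)*(z^3 - 6*z^2 + 11*z - 6) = (z - 5)*(z - 4)*(z - 2)*(z^2 - 4*z + 3) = (z - 5)*(z - 4)*(z - 3)*(z - 2)*(z - 1)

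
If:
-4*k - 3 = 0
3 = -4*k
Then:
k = -3/4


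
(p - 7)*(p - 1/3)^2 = p^3 - 23*p^2/3 + 43*p/9 - 7/9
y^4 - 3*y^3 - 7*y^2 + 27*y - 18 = (y - 3)*(y - 2)*(y - 1)*(y + 3)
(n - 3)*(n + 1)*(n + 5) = n^3 + 3*n^2 - 13*n - 15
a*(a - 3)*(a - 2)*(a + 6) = a^4 + a^3 - 24*a^2 + 36*a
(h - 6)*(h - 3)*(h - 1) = h^3 - 10*h^2 + 27*h - 18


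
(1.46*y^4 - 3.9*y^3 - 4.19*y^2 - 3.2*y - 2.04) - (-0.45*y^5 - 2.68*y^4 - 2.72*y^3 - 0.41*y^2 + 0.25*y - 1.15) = 0.45*y^5 + 4.14*y^4 - 1.18*y^3 - 3.78*y^2 - 3.45*y - 0.89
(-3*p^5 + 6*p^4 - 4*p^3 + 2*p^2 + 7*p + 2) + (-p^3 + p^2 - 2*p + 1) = -3*p^5 + 6*p^4 - 5*p^3 + 3*p^2 + 5*p + 3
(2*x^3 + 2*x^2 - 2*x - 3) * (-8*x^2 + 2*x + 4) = -16*x^5 - 12*x^4 + 28*x^3 + 28*x^2 - 14*x - 12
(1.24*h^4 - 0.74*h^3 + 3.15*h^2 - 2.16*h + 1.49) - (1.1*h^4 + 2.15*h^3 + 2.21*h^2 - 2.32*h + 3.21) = 0.14*h^4 - 2.89*h^3 + 0.94*h^2 + 0.16*h - 1.72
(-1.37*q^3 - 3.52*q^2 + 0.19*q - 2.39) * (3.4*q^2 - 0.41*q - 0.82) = -4.658*q^5 - 11.4063*q^4 + 3.2126*q^3 - 5.3175*q^2 + 0.8241*q + 1.9598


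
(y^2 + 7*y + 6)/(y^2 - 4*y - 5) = (y + 6)/(y - 5)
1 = 1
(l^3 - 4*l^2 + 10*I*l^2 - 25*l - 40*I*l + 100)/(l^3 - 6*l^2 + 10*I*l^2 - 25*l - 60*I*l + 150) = (l - 4)/(l - 6)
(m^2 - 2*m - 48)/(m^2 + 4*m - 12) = (m - 8)/(m - 2)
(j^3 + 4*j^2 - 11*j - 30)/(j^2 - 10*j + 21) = (j^2 + 7*j + 10)/(j - 7)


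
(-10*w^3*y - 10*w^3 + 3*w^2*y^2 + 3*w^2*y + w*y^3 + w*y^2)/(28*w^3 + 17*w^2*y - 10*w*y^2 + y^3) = w*(-10*w^2*y - 10*w^2 + 3*w*y^2 + 3*w*y + y^3 + y^2)/(28*w^3 + 17*w^2*y - 10*w*y^2 + y^3)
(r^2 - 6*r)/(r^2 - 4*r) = (r - 6)/(r - 4)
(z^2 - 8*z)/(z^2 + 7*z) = (z - 8)/(z + 7)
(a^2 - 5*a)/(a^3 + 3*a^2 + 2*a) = (a - 5)/(a^2 + 3*a + 2)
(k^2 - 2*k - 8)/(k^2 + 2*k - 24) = (k + 2)/(k + 6)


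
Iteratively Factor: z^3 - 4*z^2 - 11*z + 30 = (z - 2)*(z^2 - 2*z - 15) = (z - 5)*(z - 2)*(z + 3)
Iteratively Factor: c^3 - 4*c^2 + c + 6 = (c + 1)*(c^2 - 5*c + 6) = (c - 2)*(c + 1)*(c - 3)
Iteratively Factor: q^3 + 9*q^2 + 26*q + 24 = (q + 2)*(q^2 + 7*q + 12) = (q + 2)*(q + 3)*(q + 4)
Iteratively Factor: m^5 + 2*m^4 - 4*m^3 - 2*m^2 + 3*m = (m - 1)*(m^4 + 3*m^3 - m^2 - 3*m) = (m - 1)*(m + 3)*(m^3 - m) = m*(m - 1)*(m + 3)*(m^2 - 1) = m*(m - 1)^2*(m + 3)*(m + 1)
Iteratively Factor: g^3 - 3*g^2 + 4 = (g - 2)*(g^2 - g - 2) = (g - 2)*(g + 1)*(g - 2)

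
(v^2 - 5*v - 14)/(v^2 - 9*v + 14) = (v + 2)/(v - 2)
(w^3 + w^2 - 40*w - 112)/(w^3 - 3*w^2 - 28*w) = (w + 4)/w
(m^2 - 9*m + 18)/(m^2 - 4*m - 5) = (-m^2 + 9*m - 18)/(-m^2 + 4*m + 5)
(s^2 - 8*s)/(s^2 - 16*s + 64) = s/(s - 8)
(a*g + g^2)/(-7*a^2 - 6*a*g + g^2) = -g/(7*a - g)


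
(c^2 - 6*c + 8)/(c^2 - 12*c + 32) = (c - 2)/(c - 8)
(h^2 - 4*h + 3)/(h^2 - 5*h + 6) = (h - 1)/(h - 2)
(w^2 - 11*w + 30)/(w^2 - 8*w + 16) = (w^2 - 11*w + 30)/(w^2 - 8*w + 16)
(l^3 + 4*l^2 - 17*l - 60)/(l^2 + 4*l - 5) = (l^2 - l - 12)/(l - 1)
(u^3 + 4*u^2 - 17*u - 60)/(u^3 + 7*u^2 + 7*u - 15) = (u - 4)/(u - 1)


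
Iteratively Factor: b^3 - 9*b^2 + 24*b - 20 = (b - 2)*(b^2 - 7*b + 10) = (b - 2)^2*(b - 5)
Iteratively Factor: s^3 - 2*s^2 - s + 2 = (s + 1)*(s^2 - 3*s + 2) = (s - 2)*(s + 1)*(s - 1)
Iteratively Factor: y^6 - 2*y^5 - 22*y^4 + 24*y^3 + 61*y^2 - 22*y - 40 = (y + 1)*(y^5 - 3*y^4 - 19*y^3 + 43*y^2 + 18*y - 40) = (y - 1)*(y + 1)*(y^4 - 2*y^3 - 21*y^2 + 22*y + 40) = (y - 1)*(y + 1)^2*(y^3 - 3*y^2 - 18*y + 40) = (y - 1)*(y + 1)^2*(y + 4)*(y^2 - 7*y + 10) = (y - 5)*(y - 1)*(y + 1)^2*(y + 4)*(y - 2)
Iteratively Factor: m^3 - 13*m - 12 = (m - 4)*(m^2 + 4*m + 3) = (m - 4)*(m + 1)*(m + 3)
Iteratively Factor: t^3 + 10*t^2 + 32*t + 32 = (t + 4)*(t^2 + 6*t + 8) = (t + 2)*(t + 4)*(t + 4)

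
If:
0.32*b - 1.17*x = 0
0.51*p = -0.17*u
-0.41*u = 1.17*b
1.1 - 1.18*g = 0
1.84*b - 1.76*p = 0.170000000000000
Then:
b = 1.02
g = 0.93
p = 0.98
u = -2.92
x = 0.28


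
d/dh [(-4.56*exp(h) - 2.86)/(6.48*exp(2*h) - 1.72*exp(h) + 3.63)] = (29.5488*exp(2*h) + 37.0656*exp(h) - 21.472)*exp(h)/(41.9904*exp(4*h) - 22.2912*exp(3*h) + 50.0032*exp(2*h) - 12.4872*exp(h) + 13.1769)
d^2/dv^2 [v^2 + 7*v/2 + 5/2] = 2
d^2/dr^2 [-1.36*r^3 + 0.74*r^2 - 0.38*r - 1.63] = 1.48 - 8.16*r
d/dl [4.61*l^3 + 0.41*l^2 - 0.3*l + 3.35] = 13.83*l^2 + 0.82*l - 0.3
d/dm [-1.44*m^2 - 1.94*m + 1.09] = -2.88*m - 1.94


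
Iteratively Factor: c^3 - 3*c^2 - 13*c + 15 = (c + 3)*(c^2 - 6*c + 5) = (c - 5)*(c + 3)*(c - 1)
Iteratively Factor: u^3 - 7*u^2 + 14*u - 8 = (u - 1)*(u^2 - 6*u + 8) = (u - 2)*(u - 1)*(u - 4)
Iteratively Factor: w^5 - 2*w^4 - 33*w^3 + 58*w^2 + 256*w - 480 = (w - 2)*(w^4 - 33*w^2 - 8*w + 240) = (w - 2)*(w + 4)*(w^3 - 4*w^2 - 17*w + 60) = (w - 5)*(w - 2)*(w + 4)*(w^2 + w - 12) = (w - 5)*(w - 2)*(w + 4)^2*(w - 3)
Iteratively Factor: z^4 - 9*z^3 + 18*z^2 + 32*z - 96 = (z - 4)*(z^3 - 5*z^2 - 2*z + 24) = (z - 4)*(z - 3)*(z^2 - 2*z - 8) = (z - 4)^2*(z - 3)*(z + 2)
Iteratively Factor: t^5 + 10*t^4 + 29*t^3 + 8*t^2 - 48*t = (t + 4)*(t^4 + 6*t^3 + 5*t^2 - 12*t) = (t + 4)^2*(t^3 + 2*t^2 - 3*t) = t*(t + 4)^2*(t^2 + 2*t - 3) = t*(t - 1)*(t + 4)^2*(t + 3)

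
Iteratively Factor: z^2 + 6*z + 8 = (z + 4)*(z + 2)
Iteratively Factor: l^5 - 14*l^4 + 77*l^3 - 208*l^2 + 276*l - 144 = (l - 3)*(l^4 - 11*l^3 + 44*l^2 - 76*l + 48) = (l - 3)*(l - 2)*(l^3 - 9*l^2 + 26*l - 24) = (l - 3)*(l - 2)^2*(l^2 - 7*l + 12) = (l - 4)*(l - 3)*(l - 2)^2*(l - 3)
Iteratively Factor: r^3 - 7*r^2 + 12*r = (r)*(r^2 - 7*r + 12) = r*(r - 4)*(r - 3)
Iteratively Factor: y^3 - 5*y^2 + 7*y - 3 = (y - 1)*(y^2 - 4*y + 3) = (y - 1)^2*(y - 3)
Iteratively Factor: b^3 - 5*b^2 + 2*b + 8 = (b - 4)*(b^2 - b - 2) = (b - 4)*(b + 1)*(b - 2)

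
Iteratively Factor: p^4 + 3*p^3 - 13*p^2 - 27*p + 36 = (p - 3)*(p^3 + 6*p^2 + 5*p - 12) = (p - 3)*(p - 1)*(p^2 + 7*p + 12) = (p - 3)*(p - 1)*(p + 4)*(p + 3)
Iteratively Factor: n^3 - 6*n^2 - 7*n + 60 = (n + 3)*(n^2 - 9*n + 20) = (n - 5)*(n + 3)*(n - 4)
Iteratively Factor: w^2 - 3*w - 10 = (w - 5)*(w + 2)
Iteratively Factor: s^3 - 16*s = (s)*(s^2 - 16) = s*(s + 4)*(s - 4)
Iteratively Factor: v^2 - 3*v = (v - 3)*(v)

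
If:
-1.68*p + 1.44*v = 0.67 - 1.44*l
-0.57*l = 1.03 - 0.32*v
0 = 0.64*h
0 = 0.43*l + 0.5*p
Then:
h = 0.00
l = -0.73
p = 0.63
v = 1.92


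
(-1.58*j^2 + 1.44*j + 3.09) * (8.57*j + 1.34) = -13.5406*j^3 + 10.2236*j^2 + 28.4109*j + 4.1406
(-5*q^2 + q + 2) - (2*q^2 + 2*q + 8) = -7*q^2 - q - 6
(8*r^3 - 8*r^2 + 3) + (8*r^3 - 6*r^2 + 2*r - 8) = 16*r^3 - 14*r^2 + 2*r - 5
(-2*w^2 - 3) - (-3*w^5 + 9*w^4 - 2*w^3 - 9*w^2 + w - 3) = 3*w^5 - 9*w^4 + 2*w^3 + 7*w^2 - w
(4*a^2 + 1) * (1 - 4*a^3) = -16*a^5 - 4*a^3 + 4*a^2 + 1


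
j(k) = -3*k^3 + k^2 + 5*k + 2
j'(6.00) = -307.00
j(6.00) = -580.00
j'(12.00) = -1267.00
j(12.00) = -4978.00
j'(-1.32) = -13.32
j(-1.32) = 4.04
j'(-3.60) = -118.84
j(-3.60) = 136.93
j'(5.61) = -267.03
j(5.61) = -468.15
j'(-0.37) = 3.03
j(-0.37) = 0.44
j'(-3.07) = -85.96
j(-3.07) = 82.88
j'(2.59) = -50.19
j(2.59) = -30.46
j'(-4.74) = -206.69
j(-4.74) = 320.26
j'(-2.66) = -64.00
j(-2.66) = 52.24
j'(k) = -9*k^2 + 2*k + 5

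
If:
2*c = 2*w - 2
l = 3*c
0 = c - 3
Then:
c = 3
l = 9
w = 4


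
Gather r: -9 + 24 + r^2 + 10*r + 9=r^2 + 10*r + 24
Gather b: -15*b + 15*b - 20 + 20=0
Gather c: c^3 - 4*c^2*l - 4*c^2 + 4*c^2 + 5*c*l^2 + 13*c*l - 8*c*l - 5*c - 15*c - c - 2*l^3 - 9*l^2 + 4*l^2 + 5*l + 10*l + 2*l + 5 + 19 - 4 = c^3 - 4*c^2*l + c*(5*l^2 + 5*l - 21) - 2*l^3 - 5*l^2 + 17*l + 20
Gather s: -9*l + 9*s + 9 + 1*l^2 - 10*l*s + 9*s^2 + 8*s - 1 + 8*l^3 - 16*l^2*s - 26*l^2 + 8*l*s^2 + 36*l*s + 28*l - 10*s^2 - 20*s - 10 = 8*l^3 - 25*l^2 + 19*l + s^2*(8*l - 1) + s*(-16*l^2 + 26*l - 3) - 2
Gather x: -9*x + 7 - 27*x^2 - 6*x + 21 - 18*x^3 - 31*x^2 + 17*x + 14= -18*x^3 - 58*x^2 + 2*x + 42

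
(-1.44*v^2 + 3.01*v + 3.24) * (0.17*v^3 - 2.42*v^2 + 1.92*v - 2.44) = -0.2448*v^5 + 3.9965*v^4 - 9.4982*v^3 + 1.452*v^2 - 1.1236*v - 7.9056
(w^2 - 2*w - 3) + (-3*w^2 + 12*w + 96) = -2*w^2 + 10*w + 93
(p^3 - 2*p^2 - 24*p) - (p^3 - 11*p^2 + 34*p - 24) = 9*p^2 - 58*p + 24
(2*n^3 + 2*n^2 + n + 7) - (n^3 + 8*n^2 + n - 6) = n^3 - 6*n^2 + 13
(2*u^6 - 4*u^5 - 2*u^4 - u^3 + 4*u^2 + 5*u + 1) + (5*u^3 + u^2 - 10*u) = 2*u^6 - 4*u^5 - 2*u^4 + 4*u^3 + 5*u^2 - 5*u + 1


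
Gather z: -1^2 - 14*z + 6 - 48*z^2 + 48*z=-48*z^2 + 34*z + 5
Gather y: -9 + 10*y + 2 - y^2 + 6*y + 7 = -y^2 + 16*y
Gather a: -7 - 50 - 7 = -64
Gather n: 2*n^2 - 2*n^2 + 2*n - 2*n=0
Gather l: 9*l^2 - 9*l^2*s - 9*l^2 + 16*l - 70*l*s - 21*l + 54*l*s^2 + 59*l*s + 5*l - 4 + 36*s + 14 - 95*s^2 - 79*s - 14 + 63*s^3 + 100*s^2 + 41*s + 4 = -9*l^2*s + l*(54*s^2 - 11*s) + 63*s^3 + 5*s^2 - 2*s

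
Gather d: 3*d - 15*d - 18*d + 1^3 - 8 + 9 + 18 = 20 - 30*d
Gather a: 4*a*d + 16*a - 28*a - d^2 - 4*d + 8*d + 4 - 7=a*(4*d - 12) - d^2 + 4*d - 3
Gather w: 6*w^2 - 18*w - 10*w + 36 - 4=6*w^2 - 28*w + 32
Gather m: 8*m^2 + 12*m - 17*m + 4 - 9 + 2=8*m^2 - 5*m - 3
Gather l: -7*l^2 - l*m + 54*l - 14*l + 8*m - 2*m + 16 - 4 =-7*l^2 + l*(40 - m) + 6*m + 12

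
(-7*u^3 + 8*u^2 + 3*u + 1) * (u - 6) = -7*u^4 + 50*u^3 - 45*u^2 - 17*u - 6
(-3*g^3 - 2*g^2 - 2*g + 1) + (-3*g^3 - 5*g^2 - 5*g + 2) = -6*g^3 - 7*g^2 - 7*g + 3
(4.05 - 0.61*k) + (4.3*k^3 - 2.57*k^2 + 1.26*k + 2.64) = 4.3*k^3 - 2.57*k^2 + 0.65*k + 6.69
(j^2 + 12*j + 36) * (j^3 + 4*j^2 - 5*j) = j^5 + 16*j^4 + 79*j^3 + 84*j^2 - 180*j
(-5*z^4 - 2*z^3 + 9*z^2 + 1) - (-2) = -5*z^4 - 2*z^3 + 9*z^2 + 3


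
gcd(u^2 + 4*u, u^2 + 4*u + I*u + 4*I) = u + 4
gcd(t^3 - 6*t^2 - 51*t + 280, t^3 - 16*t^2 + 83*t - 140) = t - 5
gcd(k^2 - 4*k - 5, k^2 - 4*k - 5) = k^2 - 4*k - 5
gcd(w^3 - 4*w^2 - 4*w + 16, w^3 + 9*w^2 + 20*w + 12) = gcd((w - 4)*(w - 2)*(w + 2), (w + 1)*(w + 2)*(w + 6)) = w + 2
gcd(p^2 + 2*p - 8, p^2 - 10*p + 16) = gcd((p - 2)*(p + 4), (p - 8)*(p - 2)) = p - 2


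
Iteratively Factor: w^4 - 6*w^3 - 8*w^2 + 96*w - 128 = (w + 4)*(w^3 - 10*w^2 + 32*w - 32) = (w - 4)*(w + 4)*(w^2 - 6*w + 8) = (w - 4)*(w - 2)*(w + 4)*(w - 4)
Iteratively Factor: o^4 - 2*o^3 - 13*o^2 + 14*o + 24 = (o + 1)*(o^3 - 3*o^2 - 10*o + 24) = (o - 4)*(o + 1)*(o^2 + o - 6) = (o - 4)*(o + 1)*(o + 3)*(o - 2)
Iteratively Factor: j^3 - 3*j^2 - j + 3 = (j - 1)*(j^2 - 2*j - 3) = (j - 1)*(j + 1)*(j - 3)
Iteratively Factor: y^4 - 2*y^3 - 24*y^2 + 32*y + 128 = (y + 2)*(y^3 - 4*y^2 - 16*y + 64) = (y - 4)*(y + 2)*(y^2 - 16) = (y - 4)*(y + 2)*(y + 4)*(y - 4)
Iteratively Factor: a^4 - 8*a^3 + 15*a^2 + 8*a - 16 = (a - 1)*(a^3 - 7*a^2 + 8*a + 16) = (a - 4)*(a - 1)*(a^2 - 3*a - 4) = (a - 4)*(a - 1)*(a + 1)*(a - 4)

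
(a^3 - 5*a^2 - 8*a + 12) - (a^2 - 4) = a^3 - 6*a^2 - 8*a + 16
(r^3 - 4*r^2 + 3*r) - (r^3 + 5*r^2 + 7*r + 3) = -9*r^2 - 4*r - 3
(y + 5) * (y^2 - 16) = y^3 + 5*y^2 - 16*y - 80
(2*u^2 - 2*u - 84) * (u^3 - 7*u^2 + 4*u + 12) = 2*u^5 - 16*u^4 - 62*u^3 + 604*u^2 - 360*u - 1008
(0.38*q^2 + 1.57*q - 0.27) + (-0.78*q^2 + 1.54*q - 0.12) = -0.4*q^2 + 3.11*q - 0.39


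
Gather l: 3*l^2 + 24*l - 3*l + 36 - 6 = 3*l^2 + 21*l + 30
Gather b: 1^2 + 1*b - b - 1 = 0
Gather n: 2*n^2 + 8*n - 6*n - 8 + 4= 2*n^2 + 2*n - 4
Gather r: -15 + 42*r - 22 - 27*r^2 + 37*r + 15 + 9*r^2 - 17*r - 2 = -18*r^2 + 62*r - 24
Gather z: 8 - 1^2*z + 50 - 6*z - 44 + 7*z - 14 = 0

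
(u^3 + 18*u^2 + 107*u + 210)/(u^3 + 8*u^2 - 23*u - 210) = (u + 5)/(u - 5)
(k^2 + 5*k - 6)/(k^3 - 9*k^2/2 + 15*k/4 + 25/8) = 8*(k^2 + 5*k - 6)/(8*k^3 - 36*k^2 + 30*k + 25)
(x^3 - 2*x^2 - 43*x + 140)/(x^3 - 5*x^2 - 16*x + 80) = (x + 7)/(x + 4)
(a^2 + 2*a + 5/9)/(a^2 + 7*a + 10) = (a^2 + 2*a + 5/9)/(a^2 + 7*a + 10)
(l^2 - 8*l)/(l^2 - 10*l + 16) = l/(l - 2)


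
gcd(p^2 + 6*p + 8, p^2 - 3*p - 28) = p + 4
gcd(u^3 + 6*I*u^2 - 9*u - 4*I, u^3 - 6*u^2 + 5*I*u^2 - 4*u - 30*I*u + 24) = u^2 + 5*I*u - 4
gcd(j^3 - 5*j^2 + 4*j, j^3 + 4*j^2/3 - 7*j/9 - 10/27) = 1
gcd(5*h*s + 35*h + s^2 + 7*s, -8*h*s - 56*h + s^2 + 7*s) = s + 7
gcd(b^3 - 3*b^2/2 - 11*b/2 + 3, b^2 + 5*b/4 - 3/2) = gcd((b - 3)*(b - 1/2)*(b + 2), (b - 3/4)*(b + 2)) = b + 2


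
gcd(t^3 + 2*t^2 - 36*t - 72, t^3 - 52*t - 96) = t^2 + 8*t + 12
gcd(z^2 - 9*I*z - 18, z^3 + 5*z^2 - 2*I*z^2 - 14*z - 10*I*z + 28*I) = 1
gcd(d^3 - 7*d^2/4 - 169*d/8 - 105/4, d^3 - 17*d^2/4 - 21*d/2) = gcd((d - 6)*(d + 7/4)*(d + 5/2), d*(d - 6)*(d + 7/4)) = d^2 - 17*d/4 - 21/2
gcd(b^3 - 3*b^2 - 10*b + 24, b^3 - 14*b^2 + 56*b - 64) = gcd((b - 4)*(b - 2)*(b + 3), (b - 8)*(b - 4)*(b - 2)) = b^2 - 6*b + 8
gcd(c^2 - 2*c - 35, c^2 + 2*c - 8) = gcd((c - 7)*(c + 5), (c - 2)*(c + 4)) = 1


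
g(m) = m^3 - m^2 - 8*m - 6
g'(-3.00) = 25.00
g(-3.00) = -18.00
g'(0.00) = -8.00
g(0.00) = -6.00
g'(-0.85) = -4.13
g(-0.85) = -0.54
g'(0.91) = -7.34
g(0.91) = -13.35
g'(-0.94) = -3.47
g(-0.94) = -0.19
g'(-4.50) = 61.75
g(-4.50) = -81.38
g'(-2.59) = 17.30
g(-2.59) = -9.36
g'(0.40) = -8.32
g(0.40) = -9.30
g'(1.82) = -1.70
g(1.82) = -17.84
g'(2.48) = 5.49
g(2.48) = -16.74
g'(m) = 3*m^2 - 2*m - 8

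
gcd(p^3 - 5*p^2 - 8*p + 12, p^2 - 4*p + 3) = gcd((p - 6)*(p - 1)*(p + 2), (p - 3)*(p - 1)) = p - 1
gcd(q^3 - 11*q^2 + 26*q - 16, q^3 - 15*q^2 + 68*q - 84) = q - 2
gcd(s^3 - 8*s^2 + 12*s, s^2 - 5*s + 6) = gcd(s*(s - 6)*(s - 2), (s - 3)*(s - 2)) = s - 2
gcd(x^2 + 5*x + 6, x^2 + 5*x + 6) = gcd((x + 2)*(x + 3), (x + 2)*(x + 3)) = x^2 + 5*x + 6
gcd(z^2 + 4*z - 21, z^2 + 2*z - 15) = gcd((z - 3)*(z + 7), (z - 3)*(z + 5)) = z - 3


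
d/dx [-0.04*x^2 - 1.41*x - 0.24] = -0.08*x - 1.41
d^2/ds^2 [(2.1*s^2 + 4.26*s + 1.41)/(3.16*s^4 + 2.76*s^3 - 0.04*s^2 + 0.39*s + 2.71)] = (125.81856*s^8 + 620.356032*s^7 + 908.582976*s^6 + 529.342272*s^5 - 353.808288*s^4 - 954.150624*s^3 - 516.767544*s^2 - 60.638688*s + 22.575042)/(31.554496*s^12 + 82.680768*s^11 + 71.016576*s^10 + 30.614544*s^9 + 100.692528*s^8 + 150.44328*s^7 + 61.059332*s^6 + 19.50498*s^5 + 87.119088*s^4 + 60.614811*s^3 + 0.355281*s^2 + 8.592597*s + 19.902511)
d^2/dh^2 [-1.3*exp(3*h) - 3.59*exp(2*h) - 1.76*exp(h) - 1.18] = (-11.7*exp(2*h) - 14.36*exp(h) - 1.76)*exp(h)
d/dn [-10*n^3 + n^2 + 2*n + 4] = -30*n^2 + 2*n + 2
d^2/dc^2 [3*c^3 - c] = 18*c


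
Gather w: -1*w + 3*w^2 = 3*w^2 - w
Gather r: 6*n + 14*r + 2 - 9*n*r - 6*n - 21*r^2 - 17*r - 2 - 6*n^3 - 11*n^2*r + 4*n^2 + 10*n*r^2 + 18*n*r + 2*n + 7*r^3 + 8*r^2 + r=-6*n^3 + 4*n^2 + 2*n + 7*r^3 + r^2*(10*n - 13) + r*(-11*n^2 + 9*n - 2)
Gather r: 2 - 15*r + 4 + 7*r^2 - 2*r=7*r^2 - 17*r + 6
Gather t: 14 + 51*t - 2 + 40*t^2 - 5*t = 40*t^2 + 46*t + 12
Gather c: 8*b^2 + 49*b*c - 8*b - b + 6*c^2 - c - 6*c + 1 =8*b^2 - 9*b + 6*c^2 + c*(49*b - 7) + 1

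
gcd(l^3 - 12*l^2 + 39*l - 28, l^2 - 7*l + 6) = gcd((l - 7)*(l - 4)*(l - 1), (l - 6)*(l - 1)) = l - 1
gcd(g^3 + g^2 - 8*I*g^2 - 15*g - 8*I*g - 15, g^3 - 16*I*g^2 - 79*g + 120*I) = g^2 - 8*I*g - 15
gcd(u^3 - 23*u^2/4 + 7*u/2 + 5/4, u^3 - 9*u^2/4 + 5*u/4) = u - 1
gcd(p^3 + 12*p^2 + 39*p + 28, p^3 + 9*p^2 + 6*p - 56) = p^2 + 11*p + 28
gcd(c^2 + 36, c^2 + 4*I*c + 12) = c + 6*I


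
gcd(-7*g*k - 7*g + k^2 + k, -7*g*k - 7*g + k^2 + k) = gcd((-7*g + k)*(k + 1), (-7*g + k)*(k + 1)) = 7*g*k + 7*g - k^2 - k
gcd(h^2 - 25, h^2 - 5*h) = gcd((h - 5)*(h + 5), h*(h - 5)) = h - 5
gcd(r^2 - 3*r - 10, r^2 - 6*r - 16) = r + 2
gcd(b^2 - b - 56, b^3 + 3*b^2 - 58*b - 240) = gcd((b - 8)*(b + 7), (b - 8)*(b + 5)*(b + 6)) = b - 8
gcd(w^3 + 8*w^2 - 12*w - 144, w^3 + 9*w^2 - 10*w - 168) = w^2 + 2*w - 24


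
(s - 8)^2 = s^2 - 16*s + 64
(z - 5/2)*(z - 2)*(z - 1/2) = z^3 - 5*z^2 + 29*z/4 - 5/2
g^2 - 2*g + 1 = (g - 1)^2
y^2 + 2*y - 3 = (y - 1)*(y + 3)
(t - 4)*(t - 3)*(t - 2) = t^3 - 9*t^2 + 26*t - 24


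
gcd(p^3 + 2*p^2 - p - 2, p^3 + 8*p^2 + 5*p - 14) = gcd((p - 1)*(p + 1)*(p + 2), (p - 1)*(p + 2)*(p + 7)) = p^2 + p - 2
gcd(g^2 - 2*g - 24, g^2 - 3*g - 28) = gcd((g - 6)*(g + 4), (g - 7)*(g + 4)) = g + 4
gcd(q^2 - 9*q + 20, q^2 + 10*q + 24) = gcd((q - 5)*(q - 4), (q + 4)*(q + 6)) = 1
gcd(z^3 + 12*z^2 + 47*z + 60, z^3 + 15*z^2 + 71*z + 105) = z^2 + 8*z + 15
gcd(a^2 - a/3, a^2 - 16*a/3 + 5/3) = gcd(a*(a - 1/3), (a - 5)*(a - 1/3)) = a - 1/3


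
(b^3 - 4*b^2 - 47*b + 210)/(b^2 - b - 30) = (b^2 + 2*b - 35)/(b + 5)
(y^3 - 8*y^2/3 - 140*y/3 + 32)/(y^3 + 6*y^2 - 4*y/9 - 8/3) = 3*(y - 8)/(3*y + 2)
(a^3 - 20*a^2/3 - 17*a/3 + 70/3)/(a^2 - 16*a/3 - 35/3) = (3*a^2 + a - 10)/(3*a + 5)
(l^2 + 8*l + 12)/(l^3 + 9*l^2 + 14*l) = (l + 6)/(l*(l + 7))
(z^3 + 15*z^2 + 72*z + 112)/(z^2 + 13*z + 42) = (z^2 + 8*z + 16)/(z + 6)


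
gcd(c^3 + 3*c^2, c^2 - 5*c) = c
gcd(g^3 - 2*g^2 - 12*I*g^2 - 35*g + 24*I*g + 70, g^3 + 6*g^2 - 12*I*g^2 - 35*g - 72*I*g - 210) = g^2 - 12*I*g - 35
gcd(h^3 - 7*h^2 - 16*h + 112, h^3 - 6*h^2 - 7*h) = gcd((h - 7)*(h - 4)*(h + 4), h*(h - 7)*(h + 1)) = h - 7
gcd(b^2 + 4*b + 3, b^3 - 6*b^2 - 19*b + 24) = b + 3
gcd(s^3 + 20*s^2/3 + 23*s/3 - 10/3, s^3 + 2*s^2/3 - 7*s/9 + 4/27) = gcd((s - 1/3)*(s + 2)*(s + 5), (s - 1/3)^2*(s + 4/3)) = s - 1/3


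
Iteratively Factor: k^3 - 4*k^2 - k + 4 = (k - 1)*(k^2 - 3*k - 4) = (k - 1)*(k + 1)*(k - 4)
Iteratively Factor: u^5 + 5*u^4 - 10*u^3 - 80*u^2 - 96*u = (u)*(u^4 + 5*u^3 - 10*u^2 - 80*u - 96) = u*(u + 3)*(u^3 + 2*u^2 - 16*u - 32) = u*(u + 3)*(u + 4)*(u^2 - 2*u - 8) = u*(u + 2)*(u + 3)*(u + 4)*(u - 4)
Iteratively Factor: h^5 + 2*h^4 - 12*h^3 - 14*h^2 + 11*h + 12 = (h - 3)*(h^4 + 5*h^3 + 3*h^2 - 5*h - 4) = (h - 3)*(h - 1)*(h^3 + 6*h^2 + 9*h + 4) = (h - 3)*(h - 1)*(h + 1)*(h^2 + 5*h + 4) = (h - 3)*(h - 1)*(h + 1)*(h + 4)*(h + 1)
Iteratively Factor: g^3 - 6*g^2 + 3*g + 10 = (g + 1)*(g^2 - 7*g + 10) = (g - 5)*(g + 1)*(g - 2)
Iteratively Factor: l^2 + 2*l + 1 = (l + 1)*(l + 1)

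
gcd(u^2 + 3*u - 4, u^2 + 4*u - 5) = u - 1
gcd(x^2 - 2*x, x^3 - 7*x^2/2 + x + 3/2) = 1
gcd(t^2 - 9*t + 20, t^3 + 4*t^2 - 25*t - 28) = t - 4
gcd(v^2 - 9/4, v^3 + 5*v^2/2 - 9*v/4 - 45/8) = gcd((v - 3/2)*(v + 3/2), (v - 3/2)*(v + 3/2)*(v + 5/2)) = v^2 - 9/4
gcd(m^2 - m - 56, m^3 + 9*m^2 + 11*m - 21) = m + 7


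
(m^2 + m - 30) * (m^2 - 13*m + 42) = m^4 - 12*m^3 - m^2 + 432*m - 1260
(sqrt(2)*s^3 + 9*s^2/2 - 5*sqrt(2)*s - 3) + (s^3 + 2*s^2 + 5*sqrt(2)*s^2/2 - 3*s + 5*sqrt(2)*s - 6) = s^3 + sqrt(2)*s^3 + 5*sqrt(2)*s^2/2 + 13*s^2/2 - 3*s - 9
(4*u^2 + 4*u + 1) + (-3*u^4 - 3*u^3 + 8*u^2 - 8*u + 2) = -3*u^4 - 3*u^3 + 12*u^2 - 4*u + 3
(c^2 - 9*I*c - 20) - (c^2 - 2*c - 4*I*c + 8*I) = 2*c - 5*I*c - 20 - 8*I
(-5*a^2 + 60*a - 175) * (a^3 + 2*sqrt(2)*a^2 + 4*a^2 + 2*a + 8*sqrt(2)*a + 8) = -5*a^5 - 10*sqrt(2)*a^4 + 40*a^4 + 55*a^3 + 80*sqrt(2)*a^3 - 620*a^2 + 130*sqrt(2)*a^2 - 1400*sqrt(2)*a + 130*a - 1400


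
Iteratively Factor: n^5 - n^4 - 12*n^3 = (n + 3)*(n^4 - 4*n^3) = (n - 4)*(n + 3)*(n^3) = n*(n - 4)*(n + 3)*(n^2) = n^2*(n - 4)*(n + 3)*(n)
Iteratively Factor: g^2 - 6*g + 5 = (g - 1)*(g - 5)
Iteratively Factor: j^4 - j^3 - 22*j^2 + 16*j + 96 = (j + 2)*(j^3 - 3*j^2 - 16*j + 48) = (j + 2)*(j + 4)*(j^2 - 7*j + 12) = (j - 3)*(j + 2)*(j + 4)*(j - 4)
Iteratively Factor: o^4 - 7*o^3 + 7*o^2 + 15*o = (o)*(o^3 - 7*o^2 + 7*o + 15) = o*(o - 5)*(o^2 - 2*o - 3) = o*(o - 5)*(o + 1)*(o - 3)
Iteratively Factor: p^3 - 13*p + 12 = (p - 3)*(p^2 + 3*p - 4) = (p - 3)*(p - 1)*(p + 4)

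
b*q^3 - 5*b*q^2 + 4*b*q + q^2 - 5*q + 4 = (q - 4)*(q - 1)*(b*q + 1)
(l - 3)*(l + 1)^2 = l^3 - l^2 - 5*l - 3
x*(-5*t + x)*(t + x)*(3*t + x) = -15*t^3*x - 17*t^2*x^2 - t*x^3 + x^4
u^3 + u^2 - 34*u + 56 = (u - 4)*(u - 2)*(u + 7)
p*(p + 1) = p^2 + p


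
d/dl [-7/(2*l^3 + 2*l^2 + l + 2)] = 7*(6*l^2 + 4*l + 1)/(2*l^3 + 2*l^2 + l + 2)^2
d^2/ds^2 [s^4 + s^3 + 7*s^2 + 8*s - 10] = 12*s^2 + 6*s + 14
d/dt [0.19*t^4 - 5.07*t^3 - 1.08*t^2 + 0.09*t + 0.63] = 0.76*t^3 - 15.21*t^2 - 2.16*t + 0.09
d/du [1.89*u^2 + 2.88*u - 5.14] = 3.78*u + 2.88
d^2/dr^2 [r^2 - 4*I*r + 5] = 2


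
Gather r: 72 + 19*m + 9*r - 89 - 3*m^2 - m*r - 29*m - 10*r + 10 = -3*m^2 - 10*m + r*(-m - 1) - 7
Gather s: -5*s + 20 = 20 - 5*s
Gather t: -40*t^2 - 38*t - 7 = -40*t^2 - 38*t - 7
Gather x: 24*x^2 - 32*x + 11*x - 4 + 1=24*x^2 - 21*x - 3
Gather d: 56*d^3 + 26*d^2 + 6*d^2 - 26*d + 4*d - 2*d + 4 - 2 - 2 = 56*d^3 + 32*d^2 - 24*d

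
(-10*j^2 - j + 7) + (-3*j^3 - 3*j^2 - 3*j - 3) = -3*j^3 - 13*j^2 - 4*j + 4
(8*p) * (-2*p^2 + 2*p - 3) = -16*p^3 + 16*p^2 - 24*p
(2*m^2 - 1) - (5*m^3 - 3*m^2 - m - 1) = -5*m^3 + 5*m^2 + m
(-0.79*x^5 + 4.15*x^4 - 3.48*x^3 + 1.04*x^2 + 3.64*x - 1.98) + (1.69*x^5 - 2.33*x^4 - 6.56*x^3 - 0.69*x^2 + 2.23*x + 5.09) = 0.9*x^5 + 1.82*x^4 - 10.04*x^3 + 0.35*x^2 + 5.87*x + 3.11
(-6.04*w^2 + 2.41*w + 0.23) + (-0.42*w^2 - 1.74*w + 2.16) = -6.46*w^2 + 0.67*w + 2.39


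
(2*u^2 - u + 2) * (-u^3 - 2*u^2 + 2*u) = -2*u^5 - 3*u^4 + 4*u^3 - 6*u^2 + 4*u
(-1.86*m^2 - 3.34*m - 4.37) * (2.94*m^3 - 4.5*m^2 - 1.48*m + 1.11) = -5.4684*m^5 - 1.4496*m^4 + 4.935*m^3 + 22.5436*m^2 + 2.7602*m - 4.8507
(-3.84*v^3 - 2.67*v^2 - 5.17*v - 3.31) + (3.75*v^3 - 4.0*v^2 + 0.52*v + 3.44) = -0.0899999999999999*v^3 - 6.67*v^2 - 4.65*v + 0.13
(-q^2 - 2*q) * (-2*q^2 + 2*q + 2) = 2*q^4 + 2*q^3 - 6*q^2 - 4*q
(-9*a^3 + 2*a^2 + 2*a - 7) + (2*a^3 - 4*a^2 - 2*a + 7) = -7*a^3 - 2*a^2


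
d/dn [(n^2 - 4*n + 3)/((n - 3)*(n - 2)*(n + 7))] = (-n^2 + 2*n - 9)/(n^4 + 10*n^3 - 3*n^2 - 140*n + 196)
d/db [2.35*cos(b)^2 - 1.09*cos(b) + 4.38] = (1.09 - 4.7*cos(b))*sin(b)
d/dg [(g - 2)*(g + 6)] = 2*g + 4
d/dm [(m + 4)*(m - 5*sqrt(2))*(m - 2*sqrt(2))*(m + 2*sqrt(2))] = 4*m^3 - 15*sqrt(2)*m^2 + 12*m^2 - 40*sqrt(2)*m - 16*m - 32 + 40*sqrt(2)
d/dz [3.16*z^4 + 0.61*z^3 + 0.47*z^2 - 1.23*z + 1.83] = 12.64*z^3 + 1.83*z^2 + 0.94*z - 1.23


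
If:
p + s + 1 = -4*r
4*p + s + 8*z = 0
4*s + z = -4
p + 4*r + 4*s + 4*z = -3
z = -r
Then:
No Solution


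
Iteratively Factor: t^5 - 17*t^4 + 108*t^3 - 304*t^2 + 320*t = (t)*(t^4 - 17*t^3 + 108*t^2 - 304*t + 320) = t*(t - 5)*(t^3 - 12*t^2 + 48*t - 64) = t*(t - 5)*(t - 4)*(t^2 - 8*t + 16) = t*(t - 5)*(t - 4)^2*(t - 4)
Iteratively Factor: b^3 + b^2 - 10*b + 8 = (b - 1)*(b^2 + 2*b - 8) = (b - 1)*(b + 4)*(b - 2)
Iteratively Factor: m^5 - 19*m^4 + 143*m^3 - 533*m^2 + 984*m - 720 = (m - 3)*(m^4 - 16*m^3 + 95*m^2 - 248*m + 240) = (m - 5)*(m - 3)*(m^3 - 11*m^2 + 40*m - 48) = (m - 5)*(m - 4)*(m - 3)*(m^2 - 7*m + 12) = (m - 5)*(m - 4)^2*(m - 3)*(m - 3)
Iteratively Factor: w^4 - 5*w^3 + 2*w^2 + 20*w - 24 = (w - 2)*(w^3 - 3*w^2 - 4*w + 12) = (w - 2)*(w + 2)*(w^2 - 5*w + 6) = (w - 2)^2*(w + 2)*(w - 3)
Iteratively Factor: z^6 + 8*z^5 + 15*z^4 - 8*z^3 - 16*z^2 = (z + 1)*(z^5 + 7*z^4 + 8*z^3 - 16*z^2) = z*(z + 1)*(z^4 + 7*z^3 + 8*z^2 - 16*z) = z*(z + 1)*(z + 4)*(z^3 + 3*z^2 - 4*z) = z*(z + 1)*(z + 4)^2*(z^2 - z) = z^2*(z + 1)*(z + 4)^2*(z - 1)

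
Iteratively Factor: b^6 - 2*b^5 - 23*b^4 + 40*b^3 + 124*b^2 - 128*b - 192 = (b + 2)*(b^5 - 4*b^4 - 15*b^3 + 70*b^2 - 16*b - 96) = (b - 2)*(b + 2)*(b^4 - 2*b^3 - 19*b^2 + 32*b + 48) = (b - 3)*(b - 2)*(b + 2)*(b^3 + b^2 - 16*b - 16) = (b - 3)*(b - 2)*(b + 1)*(b + 2)*(b^2 - 16) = (b - 3)*(b - 2)*(b + 1)*(b + 2)*(b + 4)*(b - 4)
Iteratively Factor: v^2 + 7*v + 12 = (v + 3)*(v + 4)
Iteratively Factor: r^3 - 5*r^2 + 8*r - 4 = (r - 2)*(r^2 - 3*r + 2) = (r - 2)^2*(r - 1)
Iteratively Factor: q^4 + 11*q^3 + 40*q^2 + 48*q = (q)*(q^3 + 11*q^2 + 40*q + 48) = q*(q + 4)*(q^2 + 7*q + 12) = q*(q + 4)^2*(q + 3)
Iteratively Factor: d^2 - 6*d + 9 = (d - 3)*(d - 3)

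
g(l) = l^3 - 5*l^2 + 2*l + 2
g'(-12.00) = 554.00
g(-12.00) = -2470.00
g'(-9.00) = 335.00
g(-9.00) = -1150.00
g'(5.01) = 27.20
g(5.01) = 12.27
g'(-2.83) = 54.33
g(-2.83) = -66.37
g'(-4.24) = 98.33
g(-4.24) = -172.59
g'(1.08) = -5.30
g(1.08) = -0.41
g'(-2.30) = 40.87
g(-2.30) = -41.22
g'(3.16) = 0.36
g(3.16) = -10.05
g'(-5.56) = 150.34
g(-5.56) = -335.57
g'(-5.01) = 127.40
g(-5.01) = -259.27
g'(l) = 3*l^2 - 10*l + 2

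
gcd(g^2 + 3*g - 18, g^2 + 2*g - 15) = g - 3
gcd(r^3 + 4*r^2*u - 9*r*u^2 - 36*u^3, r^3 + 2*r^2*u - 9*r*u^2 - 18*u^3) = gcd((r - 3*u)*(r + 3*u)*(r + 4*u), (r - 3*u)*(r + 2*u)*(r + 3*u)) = r^2 - 9*u^2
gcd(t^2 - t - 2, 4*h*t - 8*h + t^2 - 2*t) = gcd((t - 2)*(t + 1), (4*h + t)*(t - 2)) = t - 2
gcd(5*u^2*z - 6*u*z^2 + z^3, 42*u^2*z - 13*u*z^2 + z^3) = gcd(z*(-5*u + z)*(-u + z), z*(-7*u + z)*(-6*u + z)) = z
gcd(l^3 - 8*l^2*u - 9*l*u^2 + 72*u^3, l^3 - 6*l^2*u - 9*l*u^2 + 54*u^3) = -l^2 + 9*u^2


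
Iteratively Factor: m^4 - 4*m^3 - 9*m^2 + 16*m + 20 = (m + 1)*(m^3 - 5*m^2 - 4*m + 20) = (m - 2)*(m + 1)*(m^2 - 3*m - 10) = (m - 5)*(m - 2)*(m + 1)*(m + 2)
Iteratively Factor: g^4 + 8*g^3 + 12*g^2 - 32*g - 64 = (g - 2)*(g^3 + 10*g^2 + 32*g + 32) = (g - 2)*(g + 4)*(g^2 + 6*g + 8) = (g - 2)*(g + 2)*(g + 4)*(g + 4)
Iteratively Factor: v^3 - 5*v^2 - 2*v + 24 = (v - 4)*(v^2 - v - 6) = (v - 4)*(v + 2)*(v - 3)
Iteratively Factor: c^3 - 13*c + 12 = (c - 3)*(c^2 + 3*c - 4) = (c - 3)*(c + 4)*(c - 1)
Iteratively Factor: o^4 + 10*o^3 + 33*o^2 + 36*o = (o + 3)*(o^3 + 7*o^2 + 12*o) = (o + 3)*(o + 4)*(o^2 + 3*o) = o*(o + 3)*(o + 4)*(o + 3)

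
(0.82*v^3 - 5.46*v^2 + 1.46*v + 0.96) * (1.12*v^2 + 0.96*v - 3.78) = 0.9184*v^5 - 5.328*v^4 - 6.706*v^3 + 23.1156*v^2 - 4.5972*v - 3.6288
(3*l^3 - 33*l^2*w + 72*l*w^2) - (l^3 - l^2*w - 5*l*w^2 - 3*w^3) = 2*l^3 - 32*l^2*w + 77*l*w^2 + 3*w^3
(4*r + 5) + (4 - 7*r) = 9 - 3*r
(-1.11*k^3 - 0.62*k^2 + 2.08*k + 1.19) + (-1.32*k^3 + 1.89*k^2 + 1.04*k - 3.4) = -2.43*k^3 + 1.27*k^2 + 3.12*k - 2.21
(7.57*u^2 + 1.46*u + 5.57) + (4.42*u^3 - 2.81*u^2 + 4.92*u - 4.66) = 4.42*u^3 + 4.76*u^2 + 6.38*u + 0.91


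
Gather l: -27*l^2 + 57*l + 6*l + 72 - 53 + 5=-27*l^2 + 63*l + 24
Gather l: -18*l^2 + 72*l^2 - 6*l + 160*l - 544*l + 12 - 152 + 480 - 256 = 54*l^2 - 390*l + 84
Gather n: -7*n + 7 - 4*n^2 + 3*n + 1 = -4*n^2 - 4*n + 8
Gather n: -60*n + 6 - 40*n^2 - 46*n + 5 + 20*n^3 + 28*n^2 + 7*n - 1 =20*n^3 - 12*n^2 - 99*n + 10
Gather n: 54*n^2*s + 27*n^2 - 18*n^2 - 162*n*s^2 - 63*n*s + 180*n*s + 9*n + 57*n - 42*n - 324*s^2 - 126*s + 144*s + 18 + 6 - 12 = n^2*(54*s + 9) + n*(-162*s^2 + 117*s + 24) - 324*s^2 + 18*s + 12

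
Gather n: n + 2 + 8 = n + 10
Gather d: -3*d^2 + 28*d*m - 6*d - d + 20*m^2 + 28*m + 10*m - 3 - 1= -3*d^2 + d*(28*m - 7) + 20*m^2 + 38*m - 4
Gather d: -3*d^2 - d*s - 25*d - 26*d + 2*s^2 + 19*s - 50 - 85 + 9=-3*d^2 + d*(-s - 51) + 2*s^2 + 19*s - 126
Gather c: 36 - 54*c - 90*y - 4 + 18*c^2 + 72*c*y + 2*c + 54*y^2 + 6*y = 18*c^2 + c*(72*y - 52) + 54*y^2 - 84*y + 32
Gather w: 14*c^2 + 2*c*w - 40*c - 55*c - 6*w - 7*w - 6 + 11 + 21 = 14*c^2 - 95*c + w*(2*c - 13) + 26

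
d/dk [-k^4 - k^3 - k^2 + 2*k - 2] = -4*k^3 - 3*k^2 - 2*k + 2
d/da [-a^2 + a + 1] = 1 - 2*a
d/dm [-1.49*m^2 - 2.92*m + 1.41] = -2.98*m - 2.92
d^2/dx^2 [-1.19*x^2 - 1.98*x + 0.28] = -2.38000000000000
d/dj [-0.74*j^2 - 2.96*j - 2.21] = -1.48*j - 2.96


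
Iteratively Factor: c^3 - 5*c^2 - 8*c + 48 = (c - 4)*(c^2 - c - 12) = (c - 4)*(c + 3)*(c - 4)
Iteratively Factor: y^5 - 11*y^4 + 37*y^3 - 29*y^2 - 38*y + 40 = (y - 2)*(y^4 - 9*y^3 + 19*y^2 + 9*y - 20) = (y - 2)*(y - 1)*(y^3 - 8*y^2 + 11*y + 20) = (y - 5)*(y - 2)*(y - 1)*(y^2 - 3*y - 4) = (y - 5)*(y - 4)*(y - 2)*(y - 1)*(y + 1)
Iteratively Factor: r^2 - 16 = (r + 4)*(r - 4)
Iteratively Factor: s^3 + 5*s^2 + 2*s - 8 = (s - 1)*(s^2 + 6*s + 8) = (s - 1)*(s + 4)*(s + 2)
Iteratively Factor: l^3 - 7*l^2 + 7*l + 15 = (l + 1)*(l^2 - 8*l + 15) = (l - 5)*(l + 1)*(l - 3)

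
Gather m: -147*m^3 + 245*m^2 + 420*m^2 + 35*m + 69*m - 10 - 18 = -147*m^3 + 665*m^2 + 104*m - 28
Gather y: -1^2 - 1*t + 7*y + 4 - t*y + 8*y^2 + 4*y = -t + 8*y^2 + y*(11 - t) + 3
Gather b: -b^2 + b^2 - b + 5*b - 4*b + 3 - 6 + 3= 0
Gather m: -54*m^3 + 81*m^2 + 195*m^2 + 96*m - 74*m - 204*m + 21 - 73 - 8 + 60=-54*m^3 + 276*m^2 - 182*m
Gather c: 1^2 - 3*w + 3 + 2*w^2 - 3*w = 2*w^2 - 6*w + 4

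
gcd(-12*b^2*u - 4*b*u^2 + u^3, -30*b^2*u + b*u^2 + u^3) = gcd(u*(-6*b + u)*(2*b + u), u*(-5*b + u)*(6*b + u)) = u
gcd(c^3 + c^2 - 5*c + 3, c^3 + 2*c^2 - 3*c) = c^2 + 2*c - 3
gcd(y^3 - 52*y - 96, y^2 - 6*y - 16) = y^2 - 6*y - 16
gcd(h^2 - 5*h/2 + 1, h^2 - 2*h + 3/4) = h - 1/2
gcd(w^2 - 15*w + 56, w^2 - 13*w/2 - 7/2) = w - 7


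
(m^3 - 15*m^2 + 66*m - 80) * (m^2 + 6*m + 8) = m^5 - 9*m^4 - 16*m^3 + 196*m^2 + 48*m - 640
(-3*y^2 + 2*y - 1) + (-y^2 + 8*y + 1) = -4*y^2 + 10*y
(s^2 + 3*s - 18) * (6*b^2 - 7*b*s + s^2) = 6*b^2*s^2 + 18*b^2*s - 108*b^2 - 7*b*s^3 - 21*b*s^2 + 126*b*s + s^4 + 3*s^3 - 18*s^2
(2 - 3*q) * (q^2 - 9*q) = -3*q^3 + 29*q^2 - 18*q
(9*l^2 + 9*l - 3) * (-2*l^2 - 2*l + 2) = -18*l^4 - 36*l^3 + 6*l^2 + 24*l - 6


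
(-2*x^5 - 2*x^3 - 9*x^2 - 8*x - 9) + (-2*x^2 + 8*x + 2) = -2*x^5 - 2*x^3 - 11*x^2 - 7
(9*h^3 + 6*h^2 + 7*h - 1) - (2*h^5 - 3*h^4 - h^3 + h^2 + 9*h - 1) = -2*h^5 + 3*h^4 + 10*h^3 + 5*h^2 - 2*h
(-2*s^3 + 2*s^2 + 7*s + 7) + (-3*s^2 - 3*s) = -2*s^3 - s^2 + 4*s + 7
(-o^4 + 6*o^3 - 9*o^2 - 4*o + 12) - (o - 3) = -o^4 + 6*o^3 - 9*o^2 - 5*o + 15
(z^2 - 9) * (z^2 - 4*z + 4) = z^4 - 4*z^3 - 5*z^2 + 36*z - 36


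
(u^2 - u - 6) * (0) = 0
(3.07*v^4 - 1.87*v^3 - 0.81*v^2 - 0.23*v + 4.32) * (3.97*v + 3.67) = 12.1879*v^5 + 3.843*v^4 - 10.0786*v^3 - 3.8858*v^2 + 16.3063*v + 15.8544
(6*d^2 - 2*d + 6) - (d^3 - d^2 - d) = -d^3 + 7*d^2 - d + 6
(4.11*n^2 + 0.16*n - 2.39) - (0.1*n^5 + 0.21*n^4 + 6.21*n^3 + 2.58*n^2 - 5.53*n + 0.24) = -0.1*n^5 - 0.21*n^4 - 6.21*n^3 + 1.53*n^2 + 5.69*n - 2.63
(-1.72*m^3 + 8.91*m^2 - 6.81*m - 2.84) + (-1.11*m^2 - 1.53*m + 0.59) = -1.72*m^3 + 7.8*m^2 - 8.34*m - 2.25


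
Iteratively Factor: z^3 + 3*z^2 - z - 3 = (z + 3)*(z^2 - 1) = (z - 1)*(z + 3)*(z + 1)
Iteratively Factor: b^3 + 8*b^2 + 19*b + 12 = (b + 3)*(b^2 + 5*b + 4) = (b + 3)*(b + 4)*(b + 1)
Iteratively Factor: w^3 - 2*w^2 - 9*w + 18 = (w - 2)*(w^2 - 9) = (w - 3)*(w - 2)*(w + 3)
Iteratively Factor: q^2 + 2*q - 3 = (q - 1)*(q + 3)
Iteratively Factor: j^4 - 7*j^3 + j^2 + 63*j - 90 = (j + 3)*(j^3 - 10*j^2 + 31*j - 30) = (j - 5)*(j + 3)*(j^2 - 5*j + 6) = (j - 5)*(j - 3)*(j + 3)*(j - 2)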